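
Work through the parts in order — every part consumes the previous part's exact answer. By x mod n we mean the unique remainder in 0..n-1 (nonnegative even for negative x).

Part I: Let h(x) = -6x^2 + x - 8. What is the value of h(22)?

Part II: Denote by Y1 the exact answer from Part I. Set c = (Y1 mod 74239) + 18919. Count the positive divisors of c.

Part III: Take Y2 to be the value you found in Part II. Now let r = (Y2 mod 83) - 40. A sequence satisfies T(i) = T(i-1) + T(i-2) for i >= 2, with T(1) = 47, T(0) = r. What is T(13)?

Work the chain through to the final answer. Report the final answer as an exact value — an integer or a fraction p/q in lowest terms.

Part I: -6*(22)^2 + 1*(22)^1 - 8 = (-2904) + (22) + (-8) = -2890; answer -2890
Part II: Y1 = -2890; c = 90268; 90268 = 2^2 * 22567; number of divisors = (2+1) * (1+1) = 6; answer 6
Part III: Y2 = 6; r = -34; T(2) = 1*(47) + 1*(-34) = 13; iterating: T(2)=13, T(3)=60, T(4)=73, T(5)=133, T(6)=206, T(7)=339, T(8)=545, T(9)=884, T(10)=1429, T(11)=2313, T(12)=3742, T(13)=6055; answer 6055

6055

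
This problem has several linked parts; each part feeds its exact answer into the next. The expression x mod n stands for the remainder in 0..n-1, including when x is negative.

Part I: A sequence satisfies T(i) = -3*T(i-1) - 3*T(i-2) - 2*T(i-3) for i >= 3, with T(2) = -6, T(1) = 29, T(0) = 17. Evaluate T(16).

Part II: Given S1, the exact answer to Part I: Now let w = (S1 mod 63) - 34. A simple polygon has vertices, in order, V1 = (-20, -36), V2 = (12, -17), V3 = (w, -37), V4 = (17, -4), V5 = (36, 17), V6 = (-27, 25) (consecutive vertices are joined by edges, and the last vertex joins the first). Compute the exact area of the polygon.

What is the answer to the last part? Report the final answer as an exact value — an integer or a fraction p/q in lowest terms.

2273

Part I: T(3) = -3*(-6) - 3*(29) - 2*(17) = -103; iterating: T(3)=-103, T(4)=269, T(5)=-486, T(6)=857, T(7)=-1651, T(8)=3354, T(9)=-6823, T(10)=13709, T(11)=-27366, T(12)=54617, T(13)=-109171, T(14)=218394, T(15)=-436903, T(16)=873869; answer 873869
Part II: S1 = 873869; w = 25; cross terms: (-20*-17 - 12*-36)=772, (12*-37 - 25*-17)=-19, (25*-4 - 17*-37)=529, (17*17 - 36*-4)=433, (36*25 - -27*17)=1359, (-27*-36 - -20*25)=1472; twice the area = |4546| = 4546; area = 2273; answer 2273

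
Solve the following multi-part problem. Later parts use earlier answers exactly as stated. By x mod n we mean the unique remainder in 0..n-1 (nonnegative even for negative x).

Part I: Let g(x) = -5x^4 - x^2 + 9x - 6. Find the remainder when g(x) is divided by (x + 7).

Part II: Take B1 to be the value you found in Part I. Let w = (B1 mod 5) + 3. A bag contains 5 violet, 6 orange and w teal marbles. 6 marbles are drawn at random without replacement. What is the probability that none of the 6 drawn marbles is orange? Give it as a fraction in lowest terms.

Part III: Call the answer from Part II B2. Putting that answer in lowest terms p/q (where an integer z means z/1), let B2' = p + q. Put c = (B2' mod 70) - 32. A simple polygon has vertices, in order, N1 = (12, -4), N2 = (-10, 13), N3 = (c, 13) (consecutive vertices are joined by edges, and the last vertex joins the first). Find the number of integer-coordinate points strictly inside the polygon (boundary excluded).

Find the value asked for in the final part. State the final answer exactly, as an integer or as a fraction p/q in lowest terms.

Part I: remainder = value at the root: -5*(-7)^4 - 1*(-7)^2 + 9*(-7)^1 - 6 = (-12005) + (-49) + (-63) + (-6) = -12123; answer -12123
Part II: B1 = -12123; w = 5; total draws C(16,6) = 8008; favorable C(10,6) = 210; P = 15/572; answer 15/572
Part III: B2 = 15/572; threaded value p + q = 587; c = -5; cross terms: (12*13 - -10*-4)=116, (-10*13 - -5*13)=-65, (-5*-4 - 12*13)=-136; twice the area = |-85| = 85; area = 85/2; boundary points = 1 + 5 + 17 = 23; strictly interior points = area - boundary/2 + 1 = 32; answer 32

32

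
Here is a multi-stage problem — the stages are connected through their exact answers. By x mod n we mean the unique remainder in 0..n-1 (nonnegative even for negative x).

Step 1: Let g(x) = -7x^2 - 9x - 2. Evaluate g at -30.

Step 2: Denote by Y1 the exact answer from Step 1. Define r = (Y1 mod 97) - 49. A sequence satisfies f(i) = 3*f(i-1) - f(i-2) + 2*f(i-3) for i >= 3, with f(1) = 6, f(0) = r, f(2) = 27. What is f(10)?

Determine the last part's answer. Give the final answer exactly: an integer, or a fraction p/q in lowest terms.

Step 1: -7*(-30)^2 - 9*(-30)^1 - 2 = (-6300) + (270) + (-2) = -6032; answer -6032
Step 2: Y1 = -6032; r = 30; f(3) = 3*(27) - 1*(6) + 2*(30) = 135; iterating: f(3)=135, f(4)=390, f(5)=1089, f(6)=3147, f(7)=9132, f(8)=26427, f(9)=76443, f(10)=221166; answer 221166

221166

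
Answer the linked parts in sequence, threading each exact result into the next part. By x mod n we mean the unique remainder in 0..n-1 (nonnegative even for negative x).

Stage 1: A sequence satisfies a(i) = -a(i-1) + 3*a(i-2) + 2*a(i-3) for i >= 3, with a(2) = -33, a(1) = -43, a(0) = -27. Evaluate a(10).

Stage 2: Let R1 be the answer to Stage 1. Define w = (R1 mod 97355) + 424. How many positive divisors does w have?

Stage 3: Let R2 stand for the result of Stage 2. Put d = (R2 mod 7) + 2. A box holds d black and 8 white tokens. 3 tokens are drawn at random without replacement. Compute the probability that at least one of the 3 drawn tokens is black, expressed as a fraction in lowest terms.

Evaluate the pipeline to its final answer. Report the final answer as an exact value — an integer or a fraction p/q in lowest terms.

41/55

Stage 1: a(3) = -1*(-33) + 3*(-43) + 2*(-27) = -150; iterating: a(3)=-150, a(4)=-35, a(5)=-481, a(6)=76, a(7)=-1589, a(8)=855, a(9)=-5470, a(10)=4857; answer 4857
Stage 2: R1 = 4857; w = 5281; 5281 is prime, so its only divisors are 1 and 5281; count = 2; answer 2
Stage 3: R2 = 2; d = 4; total draws C(12,3) = 220; complement C(8,3) = 56; favorable 220 - 56 = 164; P = 41/55; answer 41/55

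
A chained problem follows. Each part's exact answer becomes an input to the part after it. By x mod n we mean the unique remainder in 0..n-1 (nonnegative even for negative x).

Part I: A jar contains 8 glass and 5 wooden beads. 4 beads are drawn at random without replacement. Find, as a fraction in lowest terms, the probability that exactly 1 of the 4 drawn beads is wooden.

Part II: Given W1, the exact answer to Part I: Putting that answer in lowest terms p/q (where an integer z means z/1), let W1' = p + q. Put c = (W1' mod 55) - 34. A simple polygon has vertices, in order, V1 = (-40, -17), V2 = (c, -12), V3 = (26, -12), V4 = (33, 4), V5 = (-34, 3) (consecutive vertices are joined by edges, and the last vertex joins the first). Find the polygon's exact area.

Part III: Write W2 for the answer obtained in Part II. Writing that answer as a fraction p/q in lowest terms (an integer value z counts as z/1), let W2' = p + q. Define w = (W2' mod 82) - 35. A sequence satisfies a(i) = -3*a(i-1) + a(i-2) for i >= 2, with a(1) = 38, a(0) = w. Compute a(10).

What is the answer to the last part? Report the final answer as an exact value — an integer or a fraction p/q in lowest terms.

-1913146

Part I: total draws C(13,4) = 715; favorable C(5,1)*C(8,3) = 280; P = 56/143; answer 56/143
Part II: W1 = 56/143; threaded value p + q = 199; c = 0; cross terms: (-40*-12 - 0*-17)=480, (0*-12 - 26*-12)=312, (26*4 - 33*-12)=500, (33*3 - -34*4)=235, (-34*-17 - -40*3)=698; twice the area = |2225| = 2225; area = 2225/2; answer 2225/2
Part III: W2 = 2225/2; threaded value p + q = 2227; w = -22; a(2) = -3*(38) + 1*(-22) = -136; iterating: a(2)=-136, a(3)=446, a(4)=-1474, a(5)=4868, a(6)=-16078, a(7)=53102, a(8)=-175384, a(9)=579254, a(10)=-1913146; answer -1913146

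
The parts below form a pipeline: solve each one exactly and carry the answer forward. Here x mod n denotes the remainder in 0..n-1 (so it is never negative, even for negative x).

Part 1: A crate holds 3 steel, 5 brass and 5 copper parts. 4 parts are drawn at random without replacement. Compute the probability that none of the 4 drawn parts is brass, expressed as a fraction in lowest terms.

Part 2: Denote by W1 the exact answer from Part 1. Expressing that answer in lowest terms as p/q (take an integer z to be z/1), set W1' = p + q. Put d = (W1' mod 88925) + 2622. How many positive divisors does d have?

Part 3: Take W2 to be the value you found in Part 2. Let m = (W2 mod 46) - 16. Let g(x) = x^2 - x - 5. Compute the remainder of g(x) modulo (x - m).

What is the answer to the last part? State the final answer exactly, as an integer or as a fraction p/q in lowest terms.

151

Part 1: total draws C(13,4) = 715; favorable C(8,4) = 70; P = 14/143; answer 14/143
Part 2: W1 = 14/143; threaded value p + q = 157; d = 2779; 2779 = 7 * 397; number of divisors = (1+1) * (1+1) = 4; answer 4
Part 3: W2 = 4; m = -12; remainder = value at the root: 1*(-12)^2 - 1*(-12)^1 - 5 = (144) + (12) + (-5) = 151; answer 151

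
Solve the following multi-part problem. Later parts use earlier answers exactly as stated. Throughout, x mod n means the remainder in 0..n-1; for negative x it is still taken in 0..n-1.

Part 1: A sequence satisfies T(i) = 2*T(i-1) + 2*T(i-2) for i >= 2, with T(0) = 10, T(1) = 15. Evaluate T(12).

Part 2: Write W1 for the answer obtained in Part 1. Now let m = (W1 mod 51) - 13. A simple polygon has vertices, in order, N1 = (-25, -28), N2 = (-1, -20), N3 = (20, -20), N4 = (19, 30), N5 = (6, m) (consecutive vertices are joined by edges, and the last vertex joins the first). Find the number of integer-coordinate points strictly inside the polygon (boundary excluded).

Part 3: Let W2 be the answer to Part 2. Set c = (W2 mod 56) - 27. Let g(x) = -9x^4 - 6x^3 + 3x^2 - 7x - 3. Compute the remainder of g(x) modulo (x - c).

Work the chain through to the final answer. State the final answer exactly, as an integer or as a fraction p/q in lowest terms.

-4005121

Part 1: T(2) = 2*(15) + 2*(10) = 50; iterating: T(2)=50, T(3)=130, T(4)=360, T(5)=980, T(6)=2680, T(7)=7320, T(8)=20000, T(9)=54640, T(10)=149280, T(11)=407840, T(12)=1114240; answer 1114240
Part 2: W1 = 1114240; m = 30; cross terms: (-25*-20 - -1*-28)=472, (-1*-20 - 20*-20)=420, (20*30 - 19*-20)=980, (19*30 - 6*30)=390, (6*-28 - -25*30)=582; twice the area = |2844| = 2844; area = 1422; boundary points = 8 + 21 + 1 + 13 + 1 = 44; strictly interior points = area - boundary/2 + 1 = 1401; answer 1401
Part 3: W2 = 1401; c = -26; remainder = value at the root: -9*(-26)^4 - 6*(-26)^3 + 3*(-26)^2 - 7*(-26)^1 - 3 = (-4112784) + (105456) + (2028) + (182) + (-3) = -4005121; answer -4005121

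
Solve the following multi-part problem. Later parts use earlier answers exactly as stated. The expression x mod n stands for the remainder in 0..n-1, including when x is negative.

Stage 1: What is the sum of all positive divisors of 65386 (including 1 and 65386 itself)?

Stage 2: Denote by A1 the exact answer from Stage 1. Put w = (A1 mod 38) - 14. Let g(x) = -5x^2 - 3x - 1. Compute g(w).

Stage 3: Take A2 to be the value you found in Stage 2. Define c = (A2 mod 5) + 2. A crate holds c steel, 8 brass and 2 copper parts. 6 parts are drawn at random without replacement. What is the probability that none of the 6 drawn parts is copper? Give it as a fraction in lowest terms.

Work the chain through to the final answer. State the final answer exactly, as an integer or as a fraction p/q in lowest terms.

Stage 1: 65386 = 2 * 32693; sigma = (1 + 2) * (1 + 32693) = 3 * 32694 = 98082; answer 98082
Stage 2: A1 = 98082; w = -10; -5*(-10)^2 - 3*(-10)^1 - 1 = (-500) + (30) + (-1) = -471; answer -471
Stage 3: A2 = -471; c = 6; total draws C(16,6) = 8008; favorable C(14,6) = 3003; P = 3/8; answer 3/8

3/8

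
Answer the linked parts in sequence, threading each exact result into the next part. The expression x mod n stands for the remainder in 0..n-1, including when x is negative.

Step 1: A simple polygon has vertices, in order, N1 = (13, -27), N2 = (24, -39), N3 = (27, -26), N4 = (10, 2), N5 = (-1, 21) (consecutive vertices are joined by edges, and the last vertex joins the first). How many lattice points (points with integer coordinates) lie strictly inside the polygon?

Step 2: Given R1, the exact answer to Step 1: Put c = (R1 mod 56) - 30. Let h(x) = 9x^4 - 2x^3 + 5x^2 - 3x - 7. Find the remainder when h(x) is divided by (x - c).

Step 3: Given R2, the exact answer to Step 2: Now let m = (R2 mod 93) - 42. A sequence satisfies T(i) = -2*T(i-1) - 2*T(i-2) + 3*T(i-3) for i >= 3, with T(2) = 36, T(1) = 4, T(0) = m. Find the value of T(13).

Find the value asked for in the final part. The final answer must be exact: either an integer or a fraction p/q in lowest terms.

13892

Step 1: cross terms: (13*-39 - 24*-27)=141, (24*-26 - 27*-39)=429, (27*2 - 10*-26)=314, (10*21 - -1*2)=212, (-1*-27 - 13*21)=-246; twice the area = |850| = 850; area = 425; boundary points = 1 + 1 + 1 + 1 + 2 = 6; strictly interior points = area - boundary/2 + 1 = 423; answer 423
Step 2: R1 = 423; c = 1; remainder = value at the root: 9*(1)^4 - 2*(1)^3 + 5*(1)^2 - 3*(1)^1 - 7 = (9) + (-2) + (5) + (-3) + (-7) = 2; answer 2
Step 3: R2 = 2; m = -40; T(3) = -2*(36) - 2*(4) + 3*(-40) = -200; iterating: T(3)=-200, T(4)=340, T(5)=-172, T(6)=-936, T(7)=3236, T(8)=-5116, T(9)=952, T(10)=18036, T(11)=-53324, T(12)=73432, T(13)=13892; answer 13892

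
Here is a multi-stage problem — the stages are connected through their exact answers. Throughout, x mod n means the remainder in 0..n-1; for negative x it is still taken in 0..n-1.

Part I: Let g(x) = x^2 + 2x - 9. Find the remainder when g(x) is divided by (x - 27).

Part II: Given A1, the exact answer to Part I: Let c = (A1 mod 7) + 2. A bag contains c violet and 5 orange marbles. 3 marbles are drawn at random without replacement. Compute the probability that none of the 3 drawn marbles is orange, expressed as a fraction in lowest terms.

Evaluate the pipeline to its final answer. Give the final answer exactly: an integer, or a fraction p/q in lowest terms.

Part I: remainder = value at the root: 1*(27)^2 + 2*(27)^1 - 9 = (729) + (54) + (-9) = 774; answer 774
Part II: A1 = 774; c = 6; total draws C(11,3) = 165; favorable C(6,3) = 20; P = 4/33; answer 4/33

4/33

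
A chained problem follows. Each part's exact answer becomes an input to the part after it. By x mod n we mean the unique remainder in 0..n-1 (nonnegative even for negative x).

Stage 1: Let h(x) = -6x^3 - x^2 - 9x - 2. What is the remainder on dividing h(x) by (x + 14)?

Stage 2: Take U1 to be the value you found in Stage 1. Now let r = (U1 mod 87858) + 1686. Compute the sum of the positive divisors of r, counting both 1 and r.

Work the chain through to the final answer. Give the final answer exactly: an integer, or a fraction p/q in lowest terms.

38016

Stage 1: remainder = value at the root: -6*(-14)^3 - 1*(-14)^2 - 9*(-14)^1 - 2 = (16464) + (-196) + (126) + (-2) = 16392; answer 16392
Stage 2: U1 = 16392; r = 18078; 18078 = 2 * 3 * 23 * 131; sigma = (1 + 2) * (1 + 3) * (1 + 23) * (1 + 131) = 3 * 4 * 24 * 132 = 38016; answer 38016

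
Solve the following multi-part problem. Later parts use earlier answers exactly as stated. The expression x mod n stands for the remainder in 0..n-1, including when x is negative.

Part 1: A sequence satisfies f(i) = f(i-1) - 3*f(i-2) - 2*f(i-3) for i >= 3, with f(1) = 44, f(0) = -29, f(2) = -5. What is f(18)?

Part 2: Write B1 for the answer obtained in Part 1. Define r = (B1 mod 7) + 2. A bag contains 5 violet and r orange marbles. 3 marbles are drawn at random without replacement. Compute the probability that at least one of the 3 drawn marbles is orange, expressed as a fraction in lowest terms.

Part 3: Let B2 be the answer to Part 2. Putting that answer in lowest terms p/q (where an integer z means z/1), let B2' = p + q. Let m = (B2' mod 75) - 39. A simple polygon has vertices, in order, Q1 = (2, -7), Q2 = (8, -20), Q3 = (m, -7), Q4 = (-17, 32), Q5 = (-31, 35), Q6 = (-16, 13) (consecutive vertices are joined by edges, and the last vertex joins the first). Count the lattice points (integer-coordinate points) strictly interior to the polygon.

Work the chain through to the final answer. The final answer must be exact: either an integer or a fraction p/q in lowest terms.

887

Part 1: f(3) = 1*(-5) - 3*(44) - 2*(-29) = -79; iterating: f(3)=-79, f(4)=-152, f(5)=95, f(6)=709, f(7)=728, f(8)=-1589, f(9)=-5191, f(10)=-1880, f(11)=16871, f(12)=32893, f(13)=-13960, f(14)=-146381, f(15)=-170287, f(16)=296776, f(17)=1100399, f(18)=550645; answer 550645
Part 2: B1 = 550645; r = 6; total draws C(11,3) = 165; complement C(5,3) = 10; favorable 165 - 10 = 155; P = 31/33; answer 31/33
Part 3: B2 = 31/33; threaded value p + q = 64; m = 25; cross terms: (2*-20 - 8*-7)=16, (8*-7 - 25*-20)=444, (25*32 - -17*-7)=681, (-17*35 - -31*32)=397, (-31*13 - -16*35)=157, (-16*-7 - 2*13)=86; twice the area = |1781| = 1781; area = 1781/2; boundary points = 1 + 1 + 3 + 1 + 1 + 2 = 9; strictly interior points = area - boundary/2 + 1 = 887; answer 887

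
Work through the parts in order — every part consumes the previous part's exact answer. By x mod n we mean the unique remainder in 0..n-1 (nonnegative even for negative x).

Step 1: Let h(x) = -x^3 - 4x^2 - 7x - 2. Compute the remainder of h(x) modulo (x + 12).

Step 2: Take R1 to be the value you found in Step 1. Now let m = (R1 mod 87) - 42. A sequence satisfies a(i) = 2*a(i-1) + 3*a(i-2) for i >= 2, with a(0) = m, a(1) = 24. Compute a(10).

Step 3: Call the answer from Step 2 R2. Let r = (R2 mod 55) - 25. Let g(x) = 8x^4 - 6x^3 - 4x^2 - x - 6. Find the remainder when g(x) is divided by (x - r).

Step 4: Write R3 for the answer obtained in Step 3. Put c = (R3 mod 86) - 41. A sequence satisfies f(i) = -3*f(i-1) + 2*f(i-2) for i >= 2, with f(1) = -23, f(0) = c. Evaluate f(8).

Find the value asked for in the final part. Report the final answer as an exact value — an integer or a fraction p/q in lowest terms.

Step 1: remainder = value at the root: -1*(-12)^3 - 4*(-12)^2 - 7*(-12)^1 - 2 = (1728) + (-576) + (84) + (-2) = 1234; answer 1234
Step 2: R1 = 1234; m = -26; a(2) = 2*(24) + 3*(-26) = -30; iterating: a(2)=-30, a(3)=12, a(4)=-66, a(5)=-96, a(6)=-390, a(7)=-1068, a(8)=-3306, a(9)=-9816, a(10)=-29550; answer -29550
Step 3: R2 = -29550; r = 15; remainder = value at the root: 8*(15)^4 - 6*(15)^3 - 4*(15)^2 - 1*(15)^1 - 6 = (405000) + (-20250) + (-900) + (-15) + (-6) = 383829; answer 383829
Step 4: R3 = 383829; c = -30; f(2) = -3*(-23) + 2*(-30) = 9; iterating: f(2)=9, f(3)=-73, f(4)=237, f(5)=-857, f(6)=3045, f(7)=-10849, f(8)=38637; answer 38637

38637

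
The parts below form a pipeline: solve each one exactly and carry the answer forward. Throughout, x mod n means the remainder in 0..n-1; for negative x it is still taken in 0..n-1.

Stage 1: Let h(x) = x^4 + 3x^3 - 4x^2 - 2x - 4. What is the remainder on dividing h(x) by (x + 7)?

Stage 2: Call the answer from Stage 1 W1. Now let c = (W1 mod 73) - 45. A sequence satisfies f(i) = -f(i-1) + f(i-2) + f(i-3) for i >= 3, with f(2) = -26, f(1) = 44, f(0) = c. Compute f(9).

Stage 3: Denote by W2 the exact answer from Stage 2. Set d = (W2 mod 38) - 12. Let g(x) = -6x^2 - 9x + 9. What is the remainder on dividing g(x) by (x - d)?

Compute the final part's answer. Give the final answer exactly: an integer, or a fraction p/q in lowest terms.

Stage 1: remainder = value at the root: 1*(-7)^4 + 3*(-7)^3 - 4*(-7)^2 - 2*(-7)^1 - 4 = (2401) + (-1029) + (-196) + (14) + (-4) = 1186; answer 1186
Stage 2: W1 = 1186; c = -27; f(3) = -1*(-26) + 1*(44) + 1*(-27) = 43; iterating: f(3)=43, f(4)=-25, f(5)=42, f(6)=-24, f(7)=41, f(8)=-23, f(9)=40; answer 40
Stage 3: W2 = 40; d = -10; remainder = value at the root: -6*(-10)^2 - 9*(-10)^1 + 9 = (-600) + (90) + (9) = -501; answer -501

-501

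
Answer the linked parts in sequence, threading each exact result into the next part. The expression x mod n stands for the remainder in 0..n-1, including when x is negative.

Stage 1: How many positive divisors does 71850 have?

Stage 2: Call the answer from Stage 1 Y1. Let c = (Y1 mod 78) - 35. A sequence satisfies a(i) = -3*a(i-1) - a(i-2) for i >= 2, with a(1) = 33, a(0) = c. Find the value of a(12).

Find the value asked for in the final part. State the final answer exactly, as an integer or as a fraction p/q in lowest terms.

-1335323

Stage 1: 71850 = 2 * 3 * 5^2 * 479; number of divisors = (1+1) * (1+1) * (2+1) * (1+1) = 24; answer 24
Stage 2: Y1 = 24; c = -11; a(2) = -3*(33) - 1*(-11) = -88; iterating: a(2)=-88, a(3)=231, a(4)=-605, a(5)=1584, a(6)=-4147, a(7)=10857, a(8)=-28424, a(9)=74415, a(10)=-194821, a(11)=510048, a(12)=-1335323; answer -1335323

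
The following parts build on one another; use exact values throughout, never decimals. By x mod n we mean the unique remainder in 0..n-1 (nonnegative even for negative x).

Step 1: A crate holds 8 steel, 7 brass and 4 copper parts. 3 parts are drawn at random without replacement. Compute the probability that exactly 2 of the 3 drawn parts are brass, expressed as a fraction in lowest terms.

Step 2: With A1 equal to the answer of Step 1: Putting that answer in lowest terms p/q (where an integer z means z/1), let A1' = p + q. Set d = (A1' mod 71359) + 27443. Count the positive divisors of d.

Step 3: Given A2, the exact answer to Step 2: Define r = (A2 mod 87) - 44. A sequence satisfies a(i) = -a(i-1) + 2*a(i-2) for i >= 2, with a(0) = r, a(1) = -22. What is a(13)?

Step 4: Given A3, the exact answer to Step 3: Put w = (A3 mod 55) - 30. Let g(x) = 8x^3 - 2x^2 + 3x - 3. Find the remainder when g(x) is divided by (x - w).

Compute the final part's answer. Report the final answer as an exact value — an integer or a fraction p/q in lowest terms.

Step 1: total draws C(19,3) = 969; favorable C(7,2)*C(12,1) = 252; P = 84/323; answer 84/323
Step 2: A1 = 84/323; threaded value p + q = 407; d = 27850; 27850 = 2 * 5^2 * 557; number of divisors = (1+1) * (2+1) * (1+1) = 12; answer 12
Step 3: A2 = 12; r = -32; a(2) = -1*(-22) + 2*(-32) = -42; iterating: a(2)=-42, a(3)=-2, a(4)=-82, a(5)=78, a(6)=-242, a(7)=398, a(8)=-882, a(9)=1678, a(10)=-3442, a(11)=6798, a(12)=-13682, a(13)=27278; answer 27278
Step 4: A3 = 27278; w = 23; remainder = value at the root: 8*(23)^3 - 2*(23)^2 + 3*(23)^1 - 3 = (97336) + (-1058) + (69) + (-3) = 96344; answer 96344

96344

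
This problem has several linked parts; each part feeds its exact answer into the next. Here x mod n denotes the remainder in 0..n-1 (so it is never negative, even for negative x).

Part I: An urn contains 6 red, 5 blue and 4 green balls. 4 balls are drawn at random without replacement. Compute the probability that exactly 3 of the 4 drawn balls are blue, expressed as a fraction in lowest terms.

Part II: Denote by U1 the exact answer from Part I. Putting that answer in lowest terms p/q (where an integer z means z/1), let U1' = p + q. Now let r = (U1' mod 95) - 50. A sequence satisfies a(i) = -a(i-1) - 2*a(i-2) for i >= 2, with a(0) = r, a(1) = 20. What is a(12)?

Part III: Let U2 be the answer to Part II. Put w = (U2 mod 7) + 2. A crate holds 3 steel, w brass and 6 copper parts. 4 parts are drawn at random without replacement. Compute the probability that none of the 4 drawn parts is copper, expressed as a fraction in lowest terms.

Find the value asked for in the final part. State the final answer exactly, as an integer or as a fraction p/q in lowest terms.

10/143

Part I: total draws C(15,4) = 1365; favorable C(5,3)*C(10,1) = 100; P = 20/273; answer 20/273
Part II: U1 = 20/273; threaded value p + q = 293; r = -42; a(2) = -1*(20) - 2*(-42) = 64; iterating: a(2)=64, a(3)=-104, a(4)=-24, a(5)=232, a(6)=-184, a(7)=-280, a(8)=648, a(9)=-88, a(10)=-1208, a(11)=1384, a(12)=1032; answer 1032
Part III: U2 = 1032; w = 5; total draws C(14,4) = 1001; favorable C(8,4) = 70; P = 10/143; answer 10/143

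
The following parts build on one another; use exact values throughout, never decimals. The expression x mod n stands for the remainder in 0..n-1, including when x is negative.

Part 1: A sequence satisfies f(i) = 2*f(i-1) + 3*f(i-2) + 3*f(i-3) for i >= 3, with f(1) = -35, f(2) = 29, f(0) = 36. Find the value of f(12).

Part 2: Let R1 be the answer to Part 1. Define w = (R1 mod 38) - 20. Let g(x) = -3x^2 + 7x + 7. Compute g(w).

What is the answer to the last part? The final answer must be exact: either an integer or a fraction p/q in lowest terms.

Part 1: f(3) = 2*(29) + 3*(-35) + 3*(36) = 61; iterating: f(3)=61, f(4)=104, f(5)=478, f(6)=1451, f(7)=4648, f(8)=15083, f(9)=48463, f(10)=156119, f(11)=502876, f(12)=1619498; answer 1619498
Part 2: R1 = 1619498; w = -6; -3*(-6)^2 + 7*(-6)^1 + 7 = (-108) + (-42) + (7) = -143; answer -143

-143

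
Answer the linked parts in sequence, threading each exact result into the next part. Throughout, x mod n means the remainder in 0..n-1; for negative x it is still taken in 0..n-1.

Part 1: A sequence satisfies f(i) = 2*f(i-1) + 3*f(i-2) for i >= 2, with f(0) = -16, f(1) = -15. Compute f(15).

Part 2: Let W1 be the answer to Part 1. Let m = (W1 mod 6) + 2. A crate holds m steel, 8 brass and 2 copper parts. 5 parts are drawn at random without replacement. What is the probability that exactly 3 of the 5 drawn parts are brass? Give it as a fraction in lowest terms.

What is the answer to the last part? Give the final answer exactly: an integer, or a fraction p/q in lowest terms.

Part 1: f(2) = 2*(-15) + 3*(-16) = -78; iterating: f(2)=-78, f(3)=-201, f(4)=-636, f(5)=-1875, f(6)=-5658, f(7)=-16941, f(8)=-50856, f(9)=-152535, f(10)=-457638, f(11)=-1372881, f(12)=-4118676, f(13)=-12355995, f(14)=-37068018, f(15)=-111204021; answer -111204021
Part 2: W1 = -111204021; m = 5; total draws C(15,5) = 3003; favorable C(8,3)*C(7,2) = 1176; P = 56/143; answer 56/143

56/143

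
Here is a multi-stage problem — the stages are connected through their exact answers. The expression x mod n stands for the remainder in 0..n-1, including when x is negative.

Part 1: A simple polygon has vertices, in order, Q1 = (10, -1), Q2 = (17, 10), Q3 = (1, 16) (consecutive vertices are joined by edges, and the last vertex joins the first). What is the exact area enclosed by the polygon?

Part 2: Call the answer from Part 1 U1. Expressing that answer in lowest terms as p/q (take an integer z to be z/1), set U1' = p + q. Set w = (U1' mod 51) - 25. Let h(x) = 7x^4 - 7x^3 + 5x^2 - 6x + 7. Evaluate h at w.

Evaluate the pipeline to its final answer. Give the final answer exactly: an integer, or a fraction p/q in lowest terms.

Part 1: cross terms: (10*10 - 17*-1)=117, (17*16 - 1*10)=262, (1*-1 - 10*16)=-161; twice the area = |218| = 218; area = 109; answer 109
Part 2: U1 = 109; threaded value p + q = 110; w = -17; 7*(-17)^4 - 7*(-17)^3 + 5*(-17)^2 - 6*(-17)^1 + 7 = (584647) + (34391) + (1445) + (102) + (7) = 620592; answer 620592

620592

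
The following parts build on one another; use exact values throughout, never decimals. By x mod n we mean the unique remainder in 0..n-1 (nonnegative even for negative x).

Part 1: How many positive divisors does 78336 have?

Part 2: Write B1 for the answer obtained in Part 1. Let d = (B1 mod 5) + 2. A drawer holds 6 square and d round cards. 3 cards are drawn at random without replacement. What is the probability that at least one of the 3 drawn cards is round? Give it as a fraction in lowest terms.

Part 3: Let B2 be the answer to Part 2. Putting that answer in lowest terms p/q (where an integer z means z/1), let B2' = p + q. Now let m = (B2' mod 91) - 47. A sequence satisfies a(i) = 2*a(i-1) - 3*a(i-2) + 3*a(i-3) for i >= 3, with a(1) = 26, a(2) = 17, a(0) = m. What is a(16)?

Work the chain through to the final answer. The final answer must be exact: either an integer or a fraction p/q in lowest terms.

3845

Part 1: 78336 = 2^9 * 3^2 * 17; number of divisors = (9+1) * (2+1) * (1+1) = 60; answer 60
Part 2: B1 = 60; d = 2; total draws C(8,3) = 56; complement C(6,3) = 20; favorable 56 - 20 = 36; P = 9/14; answer 9/14
Part 3: B2 = 9/14; threaded value p + q = 23; m = -24; a(3) = 2*(17) - 3*(26) + 3*(-24) = -116; iterating: a(3)=-116, a(4)=-205, a(5)=-11, a(6)=245, a(7)=-92, a(8)=-952, a(9)=-893, a(10)=794, a(11)=1411, a(12)=-2239, a(13)=-6329, a(14)=-1708, a(15)=8854, a(16)=3845; answer 3845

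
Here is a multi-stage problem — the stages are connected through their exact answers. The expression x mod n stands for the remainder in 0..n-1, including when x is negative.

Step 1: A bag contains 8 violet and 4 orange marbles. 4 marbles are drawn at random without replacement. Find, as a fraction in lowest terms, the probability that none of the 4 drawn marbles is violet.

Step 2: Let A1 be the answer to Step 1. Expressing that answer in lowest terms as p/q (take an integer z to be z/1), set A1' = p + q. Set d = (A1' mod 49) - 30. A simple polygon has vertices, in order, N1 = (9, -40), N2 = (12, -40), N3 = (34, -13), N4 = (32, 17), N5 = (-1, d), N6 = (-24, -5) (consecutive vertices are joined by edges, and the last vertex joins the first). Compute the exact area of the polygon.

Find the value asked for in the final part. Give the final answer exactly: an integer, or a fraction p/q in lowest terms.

2001/2

Step 1: total draws C(12,4) = 495; favorable C(4,4) = 1; P = 1/495; answer 1/495
Step 2: A1 = 1/495; threaded value p + q = 496; d = -24; cross terms: (9*-40 - 12*-40)=120, (12*-13 - 34*-40)=1204, (34*17 - 32*-13)=994, (32*-24 - -1*17)=-751, (-1*-5 - -24*-24)=-571, (-24*-40 - 9*-5)=1005; twice the area = |2001| = 2001; area = 2001/2; answer 2001/2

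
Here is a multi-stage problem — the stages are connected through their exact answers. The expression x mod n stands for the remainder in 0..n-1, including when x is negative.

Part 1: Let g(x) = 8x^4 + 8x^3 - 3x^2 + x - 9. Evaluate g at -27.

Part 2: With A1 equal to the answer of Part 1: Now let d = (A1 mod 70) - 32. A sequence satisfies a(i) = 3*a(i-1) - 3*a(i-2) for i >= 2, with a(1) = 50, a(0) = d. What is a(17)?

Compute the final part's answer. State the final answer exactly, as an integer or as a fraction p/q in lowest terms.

-242757

Part 1: 8*(-27)^4 + 8*(-27)^3 - 3*(-27)^2 + 1*(-27)^1 - 9 = (4251528) + (-157464) + (-2187) + (-27) + (-9) = 4091841; answer 4091841
Part 2: A1 = 4091841; d = 29; a(2) = 3*(50) - 3*(29) = 63; iterating: a(2)=63, a(3)=39, a(4)=-72, a(5)=-333, a(6)=-783, a(7)=-1350, a(8)=-1701, a(9)=-1053, a(10)=1944, a(11)=8991, a(12)=21141, a(13)=36450, a(14)=45927, a(15)=28431, a(16)=-52488, a(17)=-242757; answer -242757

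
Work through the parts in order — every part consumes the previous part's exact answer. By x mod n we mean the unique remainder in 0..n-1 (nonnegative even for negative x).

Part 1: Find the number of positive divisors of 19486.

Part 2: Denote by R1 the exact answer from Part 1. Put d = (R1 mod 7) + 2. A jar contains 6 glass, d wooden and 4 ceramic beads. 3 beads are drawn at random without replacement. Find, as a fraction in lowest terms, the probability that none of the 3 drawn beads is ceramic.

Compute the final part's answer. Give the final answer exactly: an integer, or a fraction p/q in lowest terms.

11/28

Part 1: 19486 = 2 * 9743; number of divisors = (1+1) * (1+1) = 4; answer 4
Part 2: R1 = 4; d = 6; total draws C(16,3) = 560; favorable C(12,3) = 220; P = 11/28; answer 11/28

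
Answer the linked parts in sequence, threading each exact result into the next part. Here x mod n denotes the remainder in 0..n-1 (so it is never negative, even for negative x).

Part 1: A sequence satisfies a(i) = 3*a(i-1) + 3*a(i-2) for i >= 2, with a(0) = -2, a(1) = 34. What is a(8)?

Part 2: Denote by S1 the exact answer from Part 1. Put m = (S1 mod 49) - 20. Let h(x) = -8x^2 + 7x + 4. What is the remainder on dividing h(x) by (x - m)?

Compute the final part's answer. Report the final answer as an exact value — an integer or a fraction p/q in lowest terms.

Part 1: a(2) = 3*(34) + 3*(-2) = 96; iterating: a(2)=96, a(3)=390, a(4)=1458, a(5)=5544, a(6)=21006, a(7)=79650, a(8)=301968; answer 301968
Part 2: S1 = 301968; m = 10; remainder = value at the root: -8*(10)^2 + 7*(10)^1 + 4 = (-800) + (70) + (4) = -726; answer -726

-726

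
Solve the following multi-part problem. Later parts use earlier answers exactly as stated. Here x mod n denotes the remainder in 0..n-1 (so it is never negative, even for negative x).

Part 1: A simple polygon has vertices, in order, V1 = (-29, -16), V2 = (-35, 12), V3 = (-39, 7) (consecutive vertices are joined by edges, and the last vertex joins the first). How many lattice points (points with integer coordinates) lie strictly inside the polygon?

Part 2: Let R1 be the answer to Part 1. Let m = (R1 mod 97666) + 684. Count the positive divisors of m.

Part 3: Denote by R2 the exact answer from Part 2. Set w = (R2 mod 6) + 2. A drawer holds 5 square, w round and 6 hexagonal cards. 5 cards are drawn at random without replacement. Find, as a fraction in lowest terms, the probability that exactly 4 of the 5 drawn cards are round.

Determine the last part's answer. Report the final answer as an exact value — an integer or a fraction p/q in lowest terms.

Part 1: cross terms: (-29*12 - -35*-16)=-908, (-35*7 - -39*12)=223, (-39*-16 - -29*7)=827; twice the area = |142| = 142; area = 71; boundary points = 2 + 1 + 1 = 4; strictly interior points = area - boundary/2 + 1 = 70; answer 70
Part 2: R1 = 70; m = 754; 754 = 2 * 13 * 29; number of divisors = (1+1) * (1+1) * (1+1) = 8; answer 8
Part 3: R2 = 8; w = 4; total draws C(15,5) = 3003; favorable C(4,4)*C(11,1) = 11; P = 1/273; answer 1/273

1/273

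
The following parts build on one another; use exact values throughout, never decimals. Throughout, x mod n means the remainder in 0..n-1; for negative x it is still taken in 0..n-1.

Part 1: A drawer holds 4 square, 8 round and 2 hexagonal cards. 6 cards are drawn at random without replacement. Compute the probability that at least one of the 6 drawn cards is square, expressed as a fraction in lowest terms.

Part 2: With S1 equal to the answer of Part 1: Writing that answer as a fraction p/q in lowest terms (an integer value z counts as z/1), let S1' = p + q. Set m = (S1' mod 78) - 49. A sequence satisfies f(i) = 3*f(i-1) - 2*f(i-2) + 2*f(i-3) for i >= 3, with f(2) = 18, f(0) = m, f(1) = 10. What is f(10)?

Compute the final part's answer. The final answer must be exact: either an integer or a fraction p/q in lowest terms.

Part 1: total draws C(14,6) = 3003; complement C(10,6) = 210; favorable 3003 - 210 = 2793; P = 133/143; answer 133/143
Part 2: S1 = 133/143; threaded value p + q = 276; m = -7; f(3) = 3*(18) - 2*(10) + 2*(-7) = 20; iterating: f(3)=20, f(4)=44, f(5)=128, f(6)=336, f(7)=840, f(8)=2104, f(9)=5304, f(10)=13384; answer 13384

13384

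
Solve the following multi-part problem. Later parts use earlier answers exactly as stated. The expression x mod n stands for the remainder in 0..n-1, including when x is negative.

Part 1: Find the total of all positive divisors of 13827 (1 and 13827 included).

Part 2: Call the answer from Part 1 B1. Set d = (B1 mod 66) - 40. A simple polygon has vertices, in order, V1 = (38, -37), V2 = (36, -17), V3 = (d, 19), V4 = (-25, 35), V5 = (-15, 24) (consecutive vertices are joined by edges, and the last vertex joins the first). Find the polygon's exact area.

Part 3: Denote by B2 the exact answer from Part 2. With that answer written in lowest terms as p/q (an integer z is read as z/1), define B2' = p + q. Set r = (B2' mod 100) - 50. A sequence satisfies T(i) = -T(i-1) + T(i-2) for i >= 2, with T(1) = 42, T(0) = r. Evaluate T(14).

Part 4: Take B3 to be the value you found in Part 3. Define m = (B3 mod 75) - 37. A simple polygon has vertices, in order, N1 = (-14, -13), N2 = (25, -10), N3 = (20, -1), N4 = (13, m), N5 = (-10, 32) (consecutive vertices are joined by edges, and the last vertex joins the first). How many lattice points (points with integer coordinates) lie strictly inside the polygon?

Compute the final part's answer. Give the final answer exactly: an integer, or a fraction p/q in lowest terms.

Part 1: 13827 = 3 * 11 * 419; sigma = (1 + 3) * (1 + 11) * (1 + 419) = 4 * 12 * 420 = 20160; answer 20160
Part 2: B1 = 20160; d = -10; cross terms: (38*-17 - 36*-37)=686, (36*19 - -10*-17)=514, (-10*35 - -25*19)=125, (-25*24 - -15*35)=-75, (-15*-37 - 38*24)=-357; twice the area = |893| = 893; area = 893/2; answer 893/2
Part 3: B2 = 893/2; threaded value p + q = 895; r = 45; T(2) = -1*(42) + 1*(45) = 3; iterating: T(2)=3, T(3)=39, T(4)=-36, T(5)=75, T(6)=-111, T(7)=186, T(8)=-297, T(9)=483, T(10)=-780, T(11)=1263, T(12)=-2043, T(13)=3306, T(14)=-5349; answer -5349
Part 4: B3 = -5349; m = 14; cross terms: (-14*-10 - 25*-13)=465, (25*-1 - 20*-10)=175, (20*14 - 13*-1)=293, (13*32 - -10*14)=556, (-10*-13 - -14*32)=578; twice the area = |2067| = 2067; area = 2067/2; boundary points = 3 + 1 + 1 + 1 + 1 = 7; strictly interior points = area - boundary/2 + 1 = 1031; answer 1031

1031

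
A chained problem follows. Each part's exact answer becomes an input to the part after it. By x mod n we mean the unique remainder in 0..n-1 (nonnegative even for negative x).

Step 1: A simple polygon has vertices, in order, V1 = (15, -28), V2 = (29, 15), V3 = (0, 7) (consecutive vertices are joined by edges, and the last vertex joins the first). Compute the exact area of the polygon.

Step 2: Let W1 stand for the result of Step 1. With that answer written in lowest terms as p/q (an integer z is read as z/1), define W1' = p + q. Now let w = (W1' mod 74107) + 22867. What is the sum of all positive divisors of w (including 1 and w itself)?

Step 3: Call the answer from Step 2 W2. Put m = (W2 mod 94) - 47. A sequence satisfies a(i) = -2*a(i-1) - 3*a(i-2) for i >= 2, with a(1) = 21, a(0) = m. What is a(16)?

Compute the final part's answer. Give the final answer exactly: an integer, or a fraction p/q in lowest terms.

Step 1: cross terms: (15*15 - 29*-28)=1037, (29*7 - 0*15)=203, (0*-28 - 15*7)=-105; twice the area = |1135| = 1135; area = 1135/2; answer 1135/2
Step 2: W1 = 1135/2; threaded value p + q = 1137; w = 24004; 24004 = 2^2 * 17 * 353; sigma = (1 + 2 + 4) * (1 + 17) * (1 + 353) = 7 * 18 * 354 = 44604; answer 44604
Step 3: W2 = 44604; m = 1; a(2) = -2*(21) - 3*(1) = -45; iterating: a(2)=-45, a(3)=27, a(4)=81, a(5)=-243, a(6)=243, a(7)=243, a(8)=-1215, a(9)=1701, a(10)=243, a(11)=-5589, a(12)=10449, a(13)=-4131, a(14)=-23085, a(15)=58563, a(16)=-47871; answer -47871

-47871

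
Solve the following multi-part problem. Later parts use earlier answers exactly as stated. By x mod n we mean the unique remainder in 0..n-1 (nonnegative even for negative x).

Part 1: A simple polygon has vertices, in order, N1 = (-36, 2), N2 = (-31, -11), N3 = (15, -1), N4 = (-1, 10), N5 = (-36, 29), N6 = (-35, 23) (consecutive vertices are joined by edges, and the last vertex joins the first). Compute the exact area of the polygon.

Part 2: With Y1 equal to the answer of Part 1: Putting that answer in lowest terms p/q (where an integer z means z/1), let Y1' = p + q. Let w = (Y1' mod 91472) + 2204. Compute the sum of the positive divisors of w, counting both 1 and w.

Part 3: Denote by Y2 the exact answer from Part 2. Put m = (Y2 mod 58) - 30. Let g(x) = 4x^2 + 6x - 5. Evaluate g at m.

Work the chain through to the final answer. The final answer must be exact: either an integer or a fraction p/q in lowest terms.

863

Part 1: cross terms: (-36*-11 - -31*2)=458, (-31*-1 - 15*-11)=196, (15*10 - -1*-1)=149, (-1*29 - -36*10)=331, (-36*23 - -35*29)=187, (-35*2 - -36*23)=758; twice the area = |2079| = 2079; area = 2079/2; answer 2079/2
Part 2: Y1 = 2079/2; threaded value p + q = 2081; w = 4285; 4285 = 5 * 857; sigma = (1 + 5) * (1 + 857) = 6 * 858 = 5148; answer 5148
Part 3: Y2 = 5148; m = 14; 4*(14)^2 + 6*(14)^1 - 5 = (784) + (84) + (-5) = 863; answer 863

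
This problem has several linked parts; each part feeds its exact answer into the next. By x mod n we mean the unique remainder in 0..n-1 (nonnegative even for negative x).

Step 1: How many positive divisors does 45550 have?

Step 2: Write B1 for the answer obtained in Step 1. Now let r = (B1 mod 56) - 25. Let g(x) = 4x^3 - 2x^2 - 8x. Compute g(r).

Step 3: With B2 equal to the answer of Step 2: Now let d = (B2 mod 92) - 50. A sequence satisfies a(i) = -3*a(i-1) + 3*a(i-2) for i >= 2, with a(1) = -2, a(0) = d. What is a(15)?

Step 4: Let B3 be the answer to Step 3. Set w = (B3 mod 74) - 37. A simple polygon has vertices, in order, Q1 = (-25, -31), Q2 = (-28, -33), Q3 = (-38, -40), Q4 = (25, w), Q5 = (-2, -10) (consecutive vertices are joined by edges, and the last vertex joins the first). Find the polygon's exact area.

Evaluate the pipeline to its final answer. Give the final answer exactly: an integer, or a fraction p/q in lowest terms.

Step 1: 45550 = 2 * 5^2 * 911; number of divisors = (1+1) * (2+1) * (1+1) = 12; answer 12
Step 2: B1 = 12; r = -13; 4*(-13)^3 - 2*(-13)^2 - 8*(-13)^1 = (-8788) + (-338) + (104) = -9022; answer -9022
Step 3: B2 = -9022; d = 36; a(2) = -3*(-2) + 3*(36) = 114; iterating: a(2)=114, a(3)=-348, a(4)=1386, a(5)=-5202, a(6)=19764, a(7)=-74898, a(8)=283986, a(9)=-1076652, a(10)=4081914, a(11)=-15475698, a(12)=58672836, a(13)=-222445602, a(14)=843355314, a(15)=-3197402748; answer -3197402748
Step 4: B3 = -3197402748; w = 19; cross terms: (-25*-33 - -28*-31)=-43, (-28*-40 - -38*-33)=-134, (-38*19 - 25*-40)=278, (25*-10 - -2*19)=-212, (-2*-31 - -25*-10)=-188; twice the area = |-299| = 299; area = 299/2; answer 299/2

299/2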